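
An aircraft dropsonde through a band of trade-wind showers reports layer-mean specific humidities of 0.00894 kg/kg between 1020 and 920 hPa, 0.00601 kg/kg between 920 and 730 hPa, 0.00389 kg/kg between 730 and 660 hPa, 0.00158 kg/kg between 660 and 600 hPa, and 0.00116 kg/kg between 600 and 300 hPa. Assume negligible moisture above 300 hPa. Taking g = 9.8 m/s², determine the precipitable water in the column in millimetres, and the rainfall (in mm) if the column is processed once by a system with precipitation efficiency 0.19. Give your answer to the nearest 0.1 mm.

PW ≈ 28.1 mm; rainfall ≈ 5.3 mm

Precipitable water is the column-integrated vapour mass per unit area: PW = (1/g) Σ q̄ Δp, with q in kg/kg and Δp in Pa (1 kg/m² of water = 1 mm).
Layer 1020–920 hPa: Δp = 100 hPa = 10000 Pa, q̄ = 0.00894 kg/kg → 0.00894 × 10000 / 9.8 = 9.12 mm
Layer 920–730 hPa: Δp = 190 hPa = 19000 Pa, q̄ = 0.00601 kg/kg → 0.00601 × 19000 / 9.8 = 11.65 mm
Layer 730–660 hPa: Δp = 70 hPa = 7000 Pa, q̄ = 0.00389 kg/kg → 0.00389 × 7000 / 9.8 = 2.78 mm
Layer 660–600 hPa: Δp = 60 hPa = 6000 Pa, q̄ = 0.00158 kg/kg → 0.00158 × 6000 / 9.8 = 0.97 mm
Layer 600–300 hPa: Δp = 300 hPa = 30000 Pa, q̄ = 0.00116 kg/kg → 0.00116 × 30000 / 9.8 = 3.55 mm
PW = 9.12 + 11.65 + 2.78 + 0.97 + 3.55 = 28.07 ≈ 28.1 mm.
Rainfall = ε × PW = 0.19 × 28.1 = 5.3 mm.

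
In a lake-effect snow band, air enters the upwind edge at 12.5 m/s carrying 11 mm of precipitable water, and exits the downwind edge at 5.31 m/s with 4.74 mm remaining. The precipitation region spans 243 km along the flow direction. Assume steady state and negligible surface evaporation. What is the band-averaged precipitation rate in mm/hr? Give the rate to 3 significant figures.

R ≈ 1.66 mm/hr

Column moisture flux per unit crosswind length is F = V × PW.
Inflow: F_in = 12.5 × 11 = 137.5 mm·m/s
Outflow: F_out = 5.31 × 4.74 = 25.1694 mm·m/s
Steady-state rate R = (F_in − F_out)/L = (137.5 − 25.1694) / 243000 m = 4.623e-04 mm/s.
R = 4.623e-04 × 3600 = 1.66 mm/hr.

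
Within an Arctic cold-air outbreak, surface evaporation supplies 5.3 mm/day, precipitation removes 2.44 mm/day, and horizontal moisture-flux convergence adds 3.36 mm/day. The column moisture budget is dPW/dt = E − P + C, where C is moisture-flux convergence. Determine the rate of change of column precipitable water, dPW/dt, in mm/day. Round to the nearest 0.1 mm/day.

dPW/dt ≈ 6.2 mm/day

dPW/dt = E − P + C = 5.3 − 2.44 + (3.36) = 6.2 mm/day.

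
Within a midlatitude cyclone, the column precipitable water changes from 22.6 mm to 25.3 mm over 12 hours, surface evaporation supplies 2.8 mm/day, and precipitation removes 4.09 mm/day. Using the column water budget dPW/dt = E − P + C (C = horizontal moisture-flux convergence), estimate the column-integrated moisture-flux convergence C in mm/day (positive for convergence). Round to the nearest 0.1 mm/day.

dPW/dt = (25.3 − 22.6) mm / (12/24 day) = +5.400 mm/day.
C = dPW/dt − E + P = (+5.400) − 2.8 + 4.09 = 6.7 mm/day.

C ≈ 6.7 mm/day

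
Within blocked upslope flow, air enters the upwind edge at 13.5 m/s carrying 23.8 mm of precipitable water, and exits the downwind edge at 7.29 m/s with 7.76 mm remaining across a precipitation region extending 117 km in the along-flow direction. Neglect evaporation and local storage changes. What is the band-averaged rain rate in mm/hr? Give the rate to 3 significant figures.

R ≈ 8.15 mm/hr

Column moisture flux per unit crosswind length is F = V × PW.
Inflow: F_in = 13.5 × 23.8 = 321.3 mm·m/s
Outflow: F_out = 7.29 × 7.76 = 56.5704 mm·m/s
Steady-state rate R = (F_in − F_out)/L = (321.3 − 56.5704) / 117000 m = 2.263e-03 mm/s.
R = 2.263e-03 × 3600 = 8.15 mm/hr.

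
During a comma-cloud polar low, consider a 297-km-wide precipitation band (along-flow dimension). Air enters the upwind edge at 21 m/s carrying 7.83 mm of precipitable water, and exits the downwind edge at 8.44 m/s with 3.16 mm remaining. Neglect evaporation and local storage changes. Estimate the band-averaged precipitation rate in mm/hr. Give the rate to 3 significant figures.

R ≈ 1.67 mm/hr

Column moisture flux per unit crosswind length is F = V × PW.
Inflow: F_in = 21 × 7.83 = 164.43 mm·m/s
Outflow: F_out = 8.44 × 3.16 = 26.6704 mm·m/s
Steady-state rate R = (F_in − F_out)/L = (164.43 − 26.6704) / 297000 m = 4.638e-04 mm/s.
R = 4.638e-04 × 3600 = 1.67 mm/hr.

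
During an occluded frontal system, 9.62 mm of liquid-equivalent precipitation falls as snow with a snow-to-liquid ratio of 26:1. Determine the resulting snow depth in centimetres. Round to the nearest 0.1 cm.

Snow depth = liquid × ratio = 9.62 mm × 26 = 250.12 mm = 25.0 cm.

snow depth ≈ 25.0 cm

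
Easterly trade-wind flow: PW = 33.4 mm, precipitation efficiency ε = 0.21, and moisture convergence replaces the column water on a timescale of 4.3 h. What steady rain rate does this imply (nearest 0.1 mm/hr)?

R ≈ 1.6 mm/hr

Each overturning extracts ε × PW = 0.21 × 33.4 = 7.014 mm.
Rate = ε·PW / τ = 7.014 / 4.3 h = 1.6 mm/hr.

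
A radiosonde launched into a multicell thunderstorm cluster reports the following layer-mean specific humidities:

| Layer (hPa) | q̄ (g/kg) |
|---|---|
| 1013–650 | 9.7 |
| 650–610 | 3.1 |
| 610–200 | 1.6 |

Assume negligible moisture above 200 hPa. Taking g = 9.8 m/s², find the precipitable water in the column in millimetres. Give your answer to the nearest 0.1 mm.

PW ≈ 43.9 mm

Precipitable water is the column-integrated vapour mass per unit area: PW = (1/g) Σ q̄ Δp, with q in kg/kg and Δp in Pa (1 kg/m² of water = 1 mm).
Layer 1013–650 hPa: Δp = 363 hPa = 36300 Pa, q̄ = 0.0097 kg/kg → 0.0097 × 36300 / 9.8 = 35.93 mm
Layer 650–610 hPa: Δp = 40 hPa = 4000 Pa, q̄ = 0.0031 kg/kg → 0.0031 × 4000 / 9.8 = 1.27 mm
Layer 610–200 hPa: Δp = 410 hPa = 41000 Pa, q̄ = 0.0016 kg/kg → 0.0016 × 41000 / 9.8 = 6.69 mm
PW = 35.93 + 1.27 + 6.69 = 43.89 ≈ 43.9 mm.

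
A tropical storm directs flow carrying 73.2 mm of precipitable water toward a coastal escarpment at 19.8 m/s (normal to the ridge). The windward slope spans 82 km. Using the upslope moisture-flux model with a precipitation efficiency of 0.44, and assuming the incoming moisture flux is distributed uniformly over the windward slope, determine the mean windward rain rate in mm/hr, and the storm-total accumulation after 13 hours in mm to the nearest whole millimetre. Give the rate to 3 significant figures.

Incoming column moisture flux per unit ridge length: F = V × PW = 19.8 × 73.2 = 1449.36 mm·m/s.
Spread over the 82 km slope with efficiency ε = 0.44: R = ε·F/W = 0.44 × 1449.36 / 82000 m = 7.777e-03 mm/s.
R = 7.777e-03 × 3600 = 28.0 mm/hr.
Over 13 h: total = 28.0 × 13 = 364 mm.

R ≈ 28.0 mm/hr; total ≈ 364 mm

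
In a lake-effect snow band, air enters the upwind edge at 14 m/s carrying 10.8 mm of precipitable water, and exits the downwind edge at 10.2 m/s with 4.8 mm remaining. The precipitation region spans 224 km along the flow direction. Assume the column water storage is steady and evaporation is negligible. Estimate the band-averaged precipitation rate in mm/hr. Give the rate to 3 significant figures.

R ≈ 1.64 mm/hr

Column moisture flux per unit crosswind length is F = V × PW.
Inflow: F_in = 14 × 10.8 = 151.2 mm·m/s
Outflow: F_out = 10.2 × 4.8 = 48.96 mm·m/s
Steady-state rate R = (F_in − F_out)/L = (151.2 − 48.96) / 224000 m = 4.564e-04 mm/s.
R = 4.564e-04 × 3600 = 1.64 mm/hr.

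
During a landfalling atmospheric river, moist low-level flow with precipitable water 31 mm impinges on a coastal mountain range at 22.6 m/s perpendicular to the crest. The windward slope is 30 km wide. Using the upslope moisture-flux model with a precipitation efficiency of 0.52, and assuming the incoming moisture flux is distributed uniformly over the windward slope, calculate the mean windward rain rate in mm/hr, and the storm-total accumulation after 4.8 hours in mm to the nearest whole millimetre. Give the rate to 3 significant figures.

R ≈ 43.7 mm/hr; total ≈ 210 mm

Incoming column moisture flux per unit ridge length: F = V × PW = 22.6 × 31 = 700.6 mm·m/s.
Spread over the 30 km slope with efficiency ε = 0.52: R = ε·F/W = 0.52 × 700.6 / 30000 m = 1.214e-02 mm/s.
R = 1.214e-02 × 3600 = 43.7 mm/hr.
Over 4.8 h: total = 43.7 × 4.8 = 209.76 ≈ 210 mm.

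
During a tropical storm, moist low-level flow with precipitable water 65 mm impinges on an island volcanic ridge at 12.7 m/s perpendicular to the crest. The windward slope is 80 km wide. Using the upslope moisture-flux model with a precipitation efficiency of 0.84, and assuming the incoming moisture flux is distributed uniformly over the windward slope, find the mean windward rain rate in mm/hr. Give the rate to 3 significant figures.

R ≈ 31.2 mm/hr

Incoming column moisture flux per unit ridge length: F = V × PW = 12.7 × 65 = 825.5 mm·m/s.
Spread over the 80 km slope with efficiency ε = 0.84: R = ε·F/W = 0.84 × 825.5 / 80000 m = 8.668e-03 mm/s.
R = 8.668e-03 × 3600 = 31.2 mm/hr.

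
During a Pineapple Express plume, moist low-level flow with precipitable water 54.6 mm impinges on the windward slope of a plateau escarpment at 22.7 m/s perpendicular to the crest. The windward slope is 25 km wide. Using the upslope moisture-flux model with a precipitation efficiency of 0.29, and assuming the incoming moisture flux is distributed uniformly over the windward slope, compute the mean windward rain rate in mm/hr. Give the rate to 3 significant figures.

R ≈ 51.8 mm/hr

Incoming column moisture flux per unit ridge length: F = V × PW = 22.7 × 54.6 = 1239.42 mm·m/s.
Spread over the 25 km slope with efficiency ε = 0.29: R = ε·F/W = 0.29 × 1239.42 / 25000 m = 1.438e-02 mm/s.
R = 1.438e-02 × 3600 = 51.8 mm/hr.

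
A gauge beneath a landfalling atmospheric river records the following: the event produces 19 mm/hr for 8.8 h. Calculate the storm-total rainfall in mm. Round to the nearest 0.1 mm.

Total = Σ Rᵢ Δtᵢ = 19 × 8.8
      = 167.2 = 167.2 mm.

total ≈ 167.2 mm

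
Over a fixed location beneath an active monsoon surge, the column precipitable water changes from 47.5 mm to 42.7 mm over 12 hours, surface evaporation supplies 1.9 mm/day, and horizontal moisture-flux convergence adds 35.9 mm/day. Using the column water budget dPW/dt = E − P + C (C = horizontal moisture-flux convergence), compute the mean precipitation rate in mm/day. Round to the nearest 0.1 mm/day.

dPW/dt = (42.7 − 47.5) mm / (12/24 day) = -9.600 mm/day.
P = E + C − dPW/dt = 1.9 + (35.9) − (-9.600) = 47.4 mm/day.

P ≈ 47.4 mm/day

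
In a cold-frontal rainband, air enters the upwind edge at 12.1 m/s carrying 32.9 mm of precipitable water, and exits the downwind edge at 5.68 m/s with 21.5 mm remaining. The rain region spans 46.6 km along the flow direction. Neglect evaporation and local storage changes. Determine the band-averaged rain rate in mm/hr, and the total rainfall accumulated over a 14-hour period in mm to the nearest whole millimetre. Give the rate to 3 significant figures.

R ≈ 21.3 mm/hr; total ≈ 298 mm

Column moisture flux per unit crosswind length is F = V × PW.
Inflow: F_in = 12.1 × 32.9 = 398.09 mm·m/s
Outflow: F_out = 5.68 × 21.5 = 122.12 mm·m/s
Steady-state rate R = (F_in − F_out)/L = (398.09 − 122.12) / 46600 m = 5.922e-03 mm/s.
R = 5.922e-03 × 3600 = 21.3 mm/hr.
Over 14 h: total = 21.3 × 14 = 298.2 ≈ 298 mm.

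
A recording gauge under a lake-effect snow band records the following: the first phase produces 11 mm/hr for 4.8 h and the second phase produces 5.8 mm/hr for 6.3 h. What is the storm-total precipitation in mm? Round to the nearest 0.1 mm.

Total = Σ Rᵢ Δtᵢ = 11 × 4.8 + 5.8 × 6.3
      = 52.8 + 36.54 = 89.3 mm.

total ≈ 89.3 mm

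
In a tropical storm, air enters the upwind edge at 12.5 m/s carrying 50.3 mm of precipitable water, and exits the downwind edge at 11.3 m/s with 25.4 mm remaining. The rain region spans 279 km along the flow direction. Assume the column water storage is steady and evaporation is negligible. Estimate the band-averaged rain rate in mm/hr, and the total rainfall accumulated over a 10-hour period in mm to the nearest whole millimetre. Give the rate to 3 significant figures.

R ≈ 4.41 mm/hr; total ≈ 44 mm

Column moisture flux per unit crosswind length is F = V × PW.
Inflow: F_in = 12.5 × 50.3 = 628.75 mm·m/s
Outflow: F_out = 11.3 × 25.4 = 287.02 mm·m/s
Steady-state rate R = (F_in − F_out)/L = (628.75 − 287.02) / 279000 m = 1.225e-03 mm/s.
R = 1.225e-03 × 3600 = 4.41 mm/hr.
Over 10 h: total = 4.41 × 10 = 44.1 ≈ 44 mm.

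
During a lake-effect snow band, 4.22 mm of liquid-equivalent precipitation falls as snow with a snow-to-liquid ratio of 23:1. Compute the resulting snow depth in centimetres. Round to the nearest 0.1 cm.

snow depth ≈ 9.7 cm

Snow depth = liquid × ratio = 4.22 mm × 23 = 97.06 mm = 9.7 cm.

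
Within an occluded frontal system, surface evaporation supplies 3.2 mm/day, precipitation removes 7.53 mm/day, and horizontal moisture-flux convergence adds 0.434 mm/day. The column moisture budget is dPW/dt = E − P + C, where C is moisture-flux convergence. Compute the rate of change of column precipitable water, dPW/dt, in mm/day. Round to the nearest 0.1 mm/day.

dPW/dt ≈ -3.9 mm/day

dPW/dt = E − P + C = 3.2 − 7.53 + (0.434) = -3.9 mm/day.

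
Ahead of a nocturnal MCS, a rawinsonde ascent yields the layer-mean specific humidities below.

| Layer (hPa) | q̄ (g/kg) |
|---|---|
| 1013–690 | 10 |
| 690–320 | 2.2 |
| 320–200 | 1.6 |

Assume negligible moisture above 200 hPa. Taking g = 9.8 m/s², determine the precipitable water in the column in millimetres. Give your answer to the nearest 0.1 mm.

Precipitable water is the column-integrated vapour mass per unit area: PW = (1/g) Σ q̄ Δp, with q in kg/kg and Δp in Pa (1 kg/m² of water = 1 mm).
Layer 1013–690 hPa: Δp = 323 hPa = 32300 Pa, q̄ = 0.01 kg/kg → 0.01 × 32300 / 9.8 = 32.96 mm
Layer 690–320 hPa: Δp = 370 hPa = 37000 Pa, q̄ = 0.0022 kg/kg → 0.0022 × 37000 / 9.8 = 8.31 mm
Layer 320–200 hPa: Δp = 120 hPa = 12000 Pa, q̄ = 0.0016 kg/kg → 0.0016 × 12000 / 9.8 = 1.96 mm
PW = 32.96 + 8.31 + 1.96 = 43.23 ≈ 43.2 mm.

PW ≈ 43.2 mm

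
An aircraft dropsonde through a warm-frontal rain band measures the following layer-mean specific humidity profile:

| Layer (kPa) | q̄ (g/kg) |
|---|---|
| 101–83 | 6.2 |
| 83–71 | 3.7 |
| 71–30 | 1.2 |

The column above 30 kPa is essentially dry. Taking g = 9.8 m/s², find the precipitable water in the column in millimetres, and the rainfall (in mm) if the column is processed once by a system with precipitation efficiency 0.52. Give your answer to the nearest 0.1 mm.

PW ≈ 20.9 mm; rainfall ≈ 10.9 mm

Precipitable water is the column-integrated vapour mass per unit area: PW = (1/g) Σ q̄ Δp, with q in kg/kg and Δp in Pa (1 kg/m² of water = 1 mm).
Layer 101–83 kPa: Δp = 180 hPa = 18000 Pa, q̄ = 0.0062 kg/kg → 0.0062 × 18000 / 9.8 = 11.39 mm
Layer 83–71 kPa: Δp = 120 hPa = 12000 Pa, q̄ = 0.0037 kg/kg → 0.0037 × 12000 / 9.8 = 4.53 mm
Layer 71–30 kPa: Δp = 410 hPa = 41000 Pa, q̄ = 0.0012 kg/kg → 0.0012 × 41000 / 9.8 = 5.02 mm
PW = 11.39 + 4.53 + 5.02 = 20.94 ≈ 20.9 mm.
Rainfall = ε × PW = 0.52 × 20.9 = 10.9 mm.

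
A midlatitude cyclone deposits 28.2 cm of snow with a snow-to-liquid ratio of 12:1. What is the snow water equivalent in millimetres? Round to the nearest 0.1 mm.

SWE ≈ 23.5 mm

SWE = snow depth / ratio = 28.2 cm / 12 = 2.350 cm = 23.5 mm.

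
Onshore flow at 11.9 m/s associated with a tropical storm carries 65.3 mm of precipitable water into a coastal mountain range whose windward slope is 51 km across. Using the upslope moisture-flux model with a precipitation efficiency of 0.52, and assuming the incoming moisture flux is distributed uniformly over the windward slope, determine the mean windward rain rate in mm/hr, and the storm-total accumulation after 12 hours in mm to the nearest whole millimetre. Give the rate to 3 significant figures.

R ≈ 28.5 mm/hr; total ≈ 342 mm

Incoming column moisture flux per unit ridge length: F = V × PW = 11.9 × 65.3 = 777.07 mm·m/s.
Spread over the 51 km slope with efficiency ε = 0.52: R = ε·F/W = 0.52 × 777.07 / 51000 m = 7.923e-03 mm/s.
R = 7.923e-03 × 3600 = 28.5 mm/hr.
Over 12 h: total = 28.5 × 12 = 342 mm.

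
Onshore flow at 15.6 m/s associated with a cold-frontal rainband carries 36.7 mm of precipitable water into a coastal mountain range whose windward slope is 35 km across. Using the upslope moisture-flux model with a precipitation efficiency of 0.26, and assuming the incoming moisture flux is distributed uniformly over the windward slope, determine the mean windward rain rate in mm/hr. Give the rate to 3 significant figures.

R ≈ 15.3 mm/hr

Incoming column moisture flux per unit ridge length: F = V × PW = 15.6 × 36.7 = 572.52 mm·m/s.
Spread over the 35 km slope with efficiency ε = 0.26: R = ε·F/W = 0.26 × 572.52 / 35000 m = 4.253e-03 mm/s.
R = 4.253e-03 × 3600 = 15.3 mm/hr.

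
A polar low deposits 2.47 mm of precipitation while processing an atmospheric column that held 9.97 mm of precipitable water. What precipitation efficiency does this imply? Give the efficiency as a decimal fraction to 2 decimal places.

ε = precipitation / PW = 2.47 / 9.97 = 0.25.

ε ≈ 0.25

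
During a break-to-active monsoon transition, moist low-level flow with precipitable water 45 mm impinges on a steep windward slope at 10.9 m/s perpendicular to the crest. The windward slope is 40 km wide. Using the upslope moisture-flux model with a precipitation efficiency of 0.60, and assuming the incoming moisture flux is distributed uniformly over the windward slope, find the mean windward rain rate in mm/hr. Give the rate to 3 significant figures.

Incoming column moisture flux per unit ridge length: F = V × PW = 10.9 × 45 = 490.5 mm·m/s.
Spread over the 40 km slope with efficiency ε = 0.60: R = ε·F/W = 0.60 × 490.5 / 40000 m = 7.358e-03 mm/s.
R = 7.358e-03 × 3600 = 26.5 mm/hr.

R ≈ 26.5 mm/hr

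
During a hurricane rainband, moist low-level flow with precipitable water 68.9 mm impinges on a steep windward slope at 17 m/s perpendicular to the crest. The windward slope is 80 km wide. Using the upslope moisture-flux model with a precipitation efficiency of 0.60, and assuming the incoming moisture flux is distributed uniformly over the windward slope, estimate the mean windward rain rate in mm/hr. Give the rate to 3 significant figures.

Incoming column moisture flux per unit ridge length: F = V × PW = 17 × 68.9 = 1171.3 mm·m/s.
Spread over the 80 km slope with efficiency ε = 0.60: R = ε·F/W = 0.60 × 1171.3 / 80000 m = 8.785e-03 mm/s.
R = 8.785e-03 × 3600 = 31.6 mm/hr.

R ≈ 31.6 mm/hr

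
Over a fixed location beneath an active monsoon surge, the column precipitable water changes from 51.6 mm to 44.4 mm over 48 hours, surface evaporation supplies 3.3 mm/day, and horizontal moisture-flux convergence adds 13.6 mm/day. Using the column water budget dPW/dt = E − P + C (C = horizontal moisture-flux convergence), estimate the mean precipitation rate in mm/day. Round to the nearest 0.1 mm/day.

P ≈ 20.5 mm/day

dPW/dt = (44.4 − 51.6) mm / (48/24 day) = -3.600 mm/day.
P = E + C − dPW/dt = 3.3 + (13.6) − (-3.600) = 20.5 mm/day.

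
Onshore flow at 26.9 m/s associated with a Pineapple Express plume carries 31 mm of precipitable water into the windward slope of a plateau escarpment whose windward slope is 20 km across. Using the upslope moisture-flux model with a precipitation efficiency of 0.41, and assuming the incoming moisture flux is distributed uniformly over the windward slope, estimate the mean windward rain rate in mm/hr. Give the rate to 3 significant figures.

Incoming column moisture flux per unit ridge length: F = V × PW = 26.9 × 31 = 833.9 mm·m/s.
Spread over the 20 km slope with efficiency ε = 0.41: R = ε·F/W = 0.41 × 833.9 / 20000 m = 1.709e-02 mm/s.
R = 1.709e-02 × 3600 = 61.5 mm/hr.

R ≈ 61.5 mm/hr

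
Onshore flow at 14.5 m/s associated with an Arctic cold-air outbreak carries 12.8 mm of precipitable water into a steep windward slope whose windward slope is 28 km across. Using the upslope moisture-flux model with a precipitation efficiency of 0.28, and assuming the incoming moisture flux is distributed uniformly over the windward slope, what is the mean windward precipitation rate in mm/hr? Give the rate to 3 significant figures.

R ≈ 6.68 mm/hr

Incoming column moisture flux per unit ridge length: F = V × PW = 14.5 × 12.8 = 185.6 mm·m/s.
Spread over the 28 km slope with efficiency ε = 0.28: R = ε·F/W = 0.28 × 185.6 / 28000 m = 1.856e-03 mm/s.
R = 1.856e-03 × 3600 = 6.68 mm/hr.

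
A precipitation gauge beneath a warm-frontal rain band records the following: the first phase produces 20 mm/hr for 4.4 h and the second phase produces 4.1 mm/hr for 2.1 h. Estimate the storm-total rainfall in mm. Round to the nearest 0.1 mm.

Total = Σ Rᵢ Δtᵢ = 20 × 4.4 + 4.1 × 2.1
      = 88 + 8.61 = 96.6 mm.

total ≈ 96.6 mm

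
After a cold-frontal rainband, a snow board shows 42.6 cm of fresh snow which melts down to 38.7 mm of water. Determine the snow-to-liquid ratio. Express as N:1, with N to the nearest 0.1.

Ratio = snow depth / SWE = 426 mm / 38.7 mm = 11.0, i.e. 11.0:1.

ratio ≈ 11.0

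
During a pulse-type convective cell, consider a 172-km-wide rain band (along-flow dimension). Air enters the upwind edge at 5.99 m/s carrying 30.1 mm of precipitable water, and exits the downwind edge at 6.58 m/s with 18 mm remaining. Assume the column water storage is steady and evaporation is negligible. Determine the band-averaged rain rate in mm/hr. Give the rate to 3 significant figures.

R ≈ 1.29 mm/hr

Column moisture flux per unit crosswind length is F = V × PW.
Inflow: F_in = 5.99 × 30.1 = 180.299 mm·m/s
Outflow: F_out = 6.58 × 18 = 118.44 mm·m/s
Steady-state rate R = (F_in − F_out)/L = (180.299 − 118.44) / 172000 m = 3.596e-04 mm/s.
R = 3.596e-04 × 3600 = 1.29 mm/hr.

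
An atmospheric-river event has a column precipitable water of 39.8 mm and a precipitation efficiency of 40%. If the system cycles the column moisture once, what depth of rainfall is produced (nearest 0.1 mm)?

Rainfall = ε × PW = 0.40 × 39.8 = 15.9 mm.

rainfall ≈ 15.9 mm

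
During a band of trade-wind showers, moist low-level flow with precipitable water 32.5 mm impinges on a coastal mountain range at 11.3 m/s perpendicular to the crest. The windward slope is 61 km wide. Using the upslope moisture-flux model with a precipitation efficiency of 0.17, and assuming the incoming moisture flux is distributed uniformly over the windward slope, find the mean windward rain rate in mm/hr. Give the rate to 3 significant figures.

Incoming column moisture flux per unit ridge length: F = V × PW = 11.3 × 32.5 = 367.25 mm·m/s.
Spread over the 61 km slope with efficiency ε = 0.17: R = ε·F/W = 0.17 × 367.25 / 61000 m = 1.023e-03 mm/s.
R = 1.023e-03 × 3600 = 3.68 mm/hr.

R ≈ 3.68 mm/hr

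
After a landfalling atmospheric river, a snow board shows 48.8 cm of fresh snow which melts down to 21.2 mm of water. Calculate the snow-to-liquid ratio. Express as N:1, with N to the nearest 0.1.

ratio ≈ 23.0

Ratio = snow depth / SWE = 488 mm / 21.2 mm = 23.0, i.e. 23.0:1.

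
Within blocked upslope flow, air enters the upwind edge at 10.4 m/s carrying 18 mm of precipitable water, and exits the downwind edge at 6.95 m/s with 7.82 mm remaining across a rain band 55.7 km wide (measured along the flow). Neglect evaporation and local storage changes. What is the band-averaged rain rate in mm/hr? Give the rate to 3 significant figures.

Column moisture flux per unit crosswind length is F = V × PW.
Inflow: F_in = 10.4 × 18 = 187.2 mm·m/s
Outflow: F_out = 6.95 × 7.82 = 54.349 mm·m/s
Steady-state rate R = (F_in − F_out)/L = (187.2 − 54.349) / 55700 m = 2.385e-03 mm/s.
R = 2.385e-03 × 3600 = 8.59 mm/hr.

R ≈ 8.59 mm/hr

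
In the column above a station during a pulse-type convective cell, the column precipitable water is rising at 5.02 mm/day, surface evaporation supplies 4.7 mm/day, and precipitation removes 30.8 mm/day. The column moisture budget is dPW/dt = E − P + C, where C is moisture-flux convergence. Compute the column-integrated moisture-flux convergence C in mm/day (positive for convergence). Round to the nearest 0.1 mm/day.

C ≈ 31.1 mm/day

dPW/dt = +5.02 mm/day.
C = dPW/dt − E + P = (+5.02) − 4.7 + 30.8 = 31.1 mm/day.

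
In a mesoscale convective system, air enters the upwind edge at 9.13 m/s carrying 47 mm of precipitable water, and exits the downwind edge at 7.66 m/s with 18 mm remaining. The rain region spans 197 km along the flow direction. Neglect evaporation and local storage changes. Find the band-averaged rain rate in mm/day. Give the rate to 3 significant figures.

Column moisture flux per unit crosswind length is F = V × PW.
Inflow: F_in = 9.13 × 47 = 429.11 mm·m/s
Outflow: F_out = 7.66 × 18 = 137.88 mm·m/s
Steady-state rate R = (F_in − F_out)/L = (429.11 − 137.88) / 197000 m = 1.478e-03 mm/s.
R = 1.478e-03 × 3600 × 24 = 128 mm/day.

R ≈ 128 mm/day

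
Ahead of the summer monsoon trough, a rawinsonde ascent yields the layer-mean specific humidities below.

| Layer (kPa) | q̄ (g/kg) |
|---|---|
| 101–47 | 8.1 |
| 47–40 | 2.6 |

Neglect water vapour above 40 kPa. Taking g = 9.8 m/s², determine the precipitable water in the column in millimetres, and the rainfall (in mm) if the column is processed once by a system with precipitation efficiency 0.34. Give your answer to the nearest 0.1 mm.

PW ≈ 46.5 mm; rainfall ≈ 15.8 mm

Precipitable water is the column-integrated vapour mass per unit area: PW = (1/g) Σ q̄ Δp, with q in kg/kg and Δp in Pa (1 kg/m² of water = 1 mm).
Layer 101–47 kPa: Δp = 540 hPa = 54000 Pa, q̄ = 0.0081 kg/kg → 0.0081 × 54000 / 9.8 = 44.63 mm
Layer 47–40 kPa: Δp = 70 hPa = 7000 Pa, q̄ = 0.0026 kg/kg → 0.0026 × 7000 / 9.8 = 1.86 mm
PW = 44.63 + 1.86 = 46.49 ≈ 46.5 mm.
Rainfall = ε × PW = 0.34 × 46.5 = 15.8 mm.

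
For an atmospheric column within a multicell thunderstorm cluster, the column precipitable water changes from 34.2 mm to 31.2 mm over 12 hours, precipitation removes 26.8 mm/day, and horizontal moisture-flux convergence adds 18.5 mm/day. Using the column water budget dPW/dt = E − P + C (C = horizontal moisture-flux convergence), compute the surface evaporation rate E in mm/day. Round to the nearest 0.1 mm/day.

E ≈ 2.3 mm/day

dPW/dt = (31.2 − 34.2) mm / (12/24 day) = -6.000 mm/day.
E = dPW/dt + P − C = (-6.000) + 26.8 − (18.5) = 2.3 mm/day.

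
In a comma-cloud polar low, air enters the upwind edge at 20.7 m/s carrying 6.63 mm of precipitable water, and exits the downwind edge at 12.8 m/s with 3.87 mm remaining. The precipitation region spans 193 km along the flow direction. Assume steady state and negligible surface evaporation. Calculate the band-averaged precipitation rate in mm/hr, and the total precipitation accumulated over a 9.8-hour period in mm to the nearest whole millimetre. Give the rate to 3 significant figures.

R ≈ 1.64 mm/hr; total ≈ 16 mm

Column moisture flux per unit crosswind length is F = V × PW.
Inflow: F_in = 20.7 × 6.63 = 137.241 mm·m/s
Outflow: F_out = 12.8 × 3.87 = 49.536 mm·m/s
Steady-state rate R = (F_in − F_out)/L = (137.241 − 49.536) / 193000 m = 4.544e-04 mm/s.
R = 4.544e-04 × 3600 = 1.64 mm/hr.
Over 9.8 h: total = 1.64 × 9.8 = 16.072 ≈ 16 mm.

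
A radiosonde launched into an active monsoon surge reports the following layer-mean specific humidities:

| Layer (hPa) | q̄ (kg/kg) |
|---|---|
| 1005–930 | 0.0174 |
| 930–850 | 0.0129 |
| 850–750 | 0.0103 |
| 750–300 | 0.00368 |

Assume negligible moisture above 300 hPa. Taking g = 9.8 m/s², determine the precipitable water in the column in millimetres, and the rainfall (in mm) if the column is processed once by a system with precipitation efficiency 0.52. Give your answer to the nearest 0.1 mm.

PW ≈ 51.3 mm; rainfall ≈ 26.7 mm

Precipitable water is the column-integrated vapour mass per unit area: PW = (1/g) Σ q̄ Δp, with q in kg/kg and Δp in Pa (1 kg/m² of water = 1 mm).
Layer 1005–930 hPa: Δp = 75 hPa = 7500 Pa, q̄ = 0.0174 kg/kg → 0.0174 × 7500 / 9.8 = 13.32 mm
Layer 930–850 hPa: Δp = 80 hPa = 8000 Pa, q̄ = 0.0129 kg/kg → 0.0129 × 8000 / 9.8 = 10.53 mm
Layer 850–750 hPa: Δp = 100 hPa = 10000 Pa, q̄ = 0.0103 kg/kg → 0.0103 × 10000 / 9.8 = 10.51 mm
Layer 750–300 hPa: Δp = 450 hPa = 45000 Pa, q̄ = 0.00368 kg/kg → 0.00368 × 45000 / 9.8 = 16.90 mm
PW = 13.32 + 10.53 + 10.51 + 16.90 = 51.26 ≈ 51.3 mm.
Rainfall = ε × PW = 0.52 × 51.3 = 26.7 mm.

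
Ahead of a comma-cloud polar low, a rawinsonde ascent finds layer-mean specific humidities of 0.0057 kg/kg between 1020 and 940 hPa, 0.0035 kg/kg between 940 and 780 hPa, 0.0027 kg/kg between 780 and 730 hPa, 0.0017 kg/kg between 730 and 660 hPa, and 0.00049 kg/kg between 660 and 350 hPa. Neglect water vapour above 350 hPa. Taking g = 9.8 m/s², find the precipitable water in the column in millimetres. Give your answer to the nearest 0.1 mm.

PW ≈ 14.5 mm

Precipitable water is the column-integrated vapour mass per unit area: PW = (1/g) Σ q̄ Δp, with q in kg/kg and Δp in Pa (1 kg/m² of water = 1 mm).
Layer 1020–940 hPa: Δp = 80 hPa = 8000 Pa, q̄ = 0.0057 kg/kg → 0.0057 × 8000 / 9.8 = 4.65 mm
Layer 940–780 hPa: Δp = 160 hPa = 16000 Pa, q̄ = 0.0035 kg/kg → 0.0035 × 16000 / 9.8 = 5.71 mm
Layer 780–730 hPa: Δp = 50 hPa = 5000 Pa, q̄ = 0.0027 kg/kg → 0.0027 × 5000 / 9.8 = 1.38 mm
Layer 730–660 hPa: Δp = 70 hPa = 7000 Pa, q̄ = 0.0017 kg/kg → 0.0017 × 7000 / 9.8 = 1.21 mm
Layer 660–350 hPa: Δp = 310 hPa = 31000 Pa, q̄ = 0.00049 kg/kg → 0.00049 × 31000 / 9.8 = 1.55 mm
PW = 4.65 + 5.71 + 1.38 + 1.21 + 1.55 = 14.50 ≈ 14.5 mm.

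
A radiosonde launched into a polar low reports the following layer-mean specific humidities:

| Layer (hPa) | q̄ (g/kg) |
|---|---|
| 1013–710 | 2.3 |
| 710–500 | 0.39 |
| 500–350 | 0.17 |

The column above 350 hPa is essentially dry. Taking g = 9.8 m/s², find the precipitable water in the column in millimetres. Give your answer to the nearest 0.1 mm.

Precipitable water is the column-integrated vapour mass per unit area: PW = (1/g) Σ q̄ Δp, with q in kg/kg and Δp in Pa (1 kg/m² of water = 1 mm).
Layer 1013–710 hPa: Δp = 303 hPa = 30300 Pa, q̄ = 0.0023 kg/kg → 0.0023 × 30300 / 9.8 = 7.11 mm
Layer 710–500 hPa: Δp = 210 hPa = 21000 Pa, q̄ = 0.00039 kg/kg → 0.00039 × 21000 / 9.8 = 0.84 mm
Layer 500–350 hPa: Δp = 150 hPa = 15000 Pa, q̄ = 0.00017 kg/kg → 0.00017 × 15000 / 9.8 = 0.26 mm
PW = 7.11 + 0.84 + 0.26 = 8.21 ≈ 8.2 mm.

PW ≈ 8.2 mm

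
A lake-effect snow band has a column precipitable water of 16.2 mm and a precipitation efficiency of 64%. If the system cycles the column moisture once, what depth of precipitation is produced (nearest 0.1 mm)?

Precipitation = ε × PW = 0.64 × 16.2 = 10.4 mm.

precipitation ≈ 10.4 mm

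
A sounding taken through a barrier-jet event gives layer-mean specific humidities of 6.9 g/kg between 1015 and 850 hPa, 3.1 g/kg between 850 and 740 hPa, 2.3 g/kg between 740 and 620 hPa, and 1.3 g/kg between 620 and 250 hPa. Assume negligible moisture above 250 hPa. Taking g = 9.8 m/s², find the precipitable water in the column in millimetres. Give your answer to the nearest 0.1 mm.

Precipitable water is the column-integrated vapour mass per unit area: PW = (1/g) Σ q̄ Δp, with q in kg/kg and Δp in Pa (1 kg/m² of water = 1 mm).
Layer 1015–850 hPa: Δp = 165 hPa = 16500 Pa, q̄ = 0.0069 kg/kg → 0.0069 × 16500 / 9.8 = 11.62 mm
Layer 850–740 hPa: Δp = 110 hPa = 11000 Pa, q̄ = 0.0031 kg/kg → 0.0031 × 11000 / 9.8 = 3.48 mm
Layer 740–620 hPa: Δp = 120 hPa = 12000 Pa, q̄ = 0.0023 kg/kg → 0.0023 × 12000 / 9.8 = 2.82 mm
Layer 620–250 hPa: Δp = 370 hPa = 37000 Pa, q̄ = 0.0013 kg/kg → 0.0013 × 37000 / 9.8 = 4.91 mm
PW = 11.62 + 3.48 + 2.82 + 4.91 = 22.83 ≈ 22.8 mm.

PW ≈ 22.8 mm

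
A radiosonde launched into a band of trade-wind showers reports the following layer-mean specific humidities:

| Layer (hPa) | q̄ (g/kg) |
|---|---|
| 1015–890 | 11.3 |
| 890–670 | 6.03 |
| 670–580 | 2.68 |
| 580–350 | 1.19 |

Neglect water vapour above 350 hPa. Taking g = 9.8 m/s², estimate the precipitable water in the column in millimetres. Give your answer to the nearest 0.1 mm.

PW ≈ 33.2 mm

Precipitable water is the column-integrated vapour mass per unit area: PW = (1/g) Σ q̄ Δp, with q in kg/kg and Δp in Pa (1 kg/m² of water = 1 mm).
Layer 1015–890 hPa: Δp = 125 hPa = 12500 Pa, q̄ = 0.0113 kg/kg → 0.0113 × 12500 / 9.8 = 14.41 mm
Layer 890–670 hPa: Δp = 220 hPa = 22000 Pa, q̄ = 0.00603 kg/kg → 0.00603 × 22000 / 9.8 = 13.54 mm
Layer 670–580 hPa: Δp = 90 hPa = 9000 Pa, q̄ = 0.00268 kg/kg → 0.00268 × 9000 / 9.8 = 2.46 mm
Layer 580–350 hPa: Δp = 230 hPa = 23000 Pa, q̄ = 0.00119 kg/kg → 0.00119 × 23000 / 9.8 = 2.79 mm
PW = 14.41 + 13.54 + 2.46 + 2.79 = 33.20 ≈ 33.2 mm.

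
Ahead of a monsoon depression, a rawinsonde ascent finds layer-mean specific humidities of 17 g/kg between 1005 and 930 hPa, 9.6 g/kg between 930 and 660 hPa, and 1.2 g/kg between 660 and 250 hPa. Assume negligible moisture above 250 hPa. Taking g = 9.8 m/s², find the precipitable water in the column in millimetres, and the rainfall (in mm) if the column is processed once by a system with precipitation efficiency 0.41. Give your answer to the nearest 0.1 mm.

Precipitable water is the column-integrated vapour mass per unit area: PW = (1/g) Σ q̄ Δp, with q in kg/kg and Δp in Pa (1 kg/m² of water = 1 mm).
Layer 1005–930 hPa: Δp = 75 hPa = 7500 Pa, q̄ = 0.017 kg/kg → 0.017 × 7500 / 9.8 = 13.01 mm
Layer 930–660 hPa: Δp = 270 hPa = 27000 Pa, q̄ = 0.0096 kg/kg → 0.0096 × 27000 / 9.8 = 26.45 mm
Layer 660–250 hPa: Δp = 410 hPa = 41000 Pa, q̄ = 0.0012 kg/kg → 0.0012 × 41000 / 9.8 = 5.02 mm
PW = 13.01 + 26.45 + 5.02 = 44.48 ≈ 44.5 mm.
Rainfall = ε × PW = 0.41 × 44.5 = 18.2 mm.

PW ≈ 44.5 mm; rainfall ≈ 18.2 mm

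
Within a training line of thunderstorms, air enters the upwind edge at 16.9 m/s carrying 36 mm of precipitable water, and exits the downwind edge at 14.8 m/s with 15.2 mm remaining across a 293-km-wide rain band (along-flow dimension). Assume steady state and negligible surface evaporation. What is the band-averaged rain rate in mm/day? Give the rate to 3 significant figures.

Column moisture flux per unit crosswind length is F = V × PW.
Inflow: F_in = 16.9 × 36 = 608.4 mm·m/s
Outflow: F_out = 14.8 × 15.2 = 224.96 mm·m/s
Steady-state rate R = (F_in − F_out)/L = (608.4 − 224.96) / 293000 m = 1.309e-03 mm/s.
R = 1.309e-03 × 3600 × 24 = 113 mm/day.

R ≈ 113 mm/day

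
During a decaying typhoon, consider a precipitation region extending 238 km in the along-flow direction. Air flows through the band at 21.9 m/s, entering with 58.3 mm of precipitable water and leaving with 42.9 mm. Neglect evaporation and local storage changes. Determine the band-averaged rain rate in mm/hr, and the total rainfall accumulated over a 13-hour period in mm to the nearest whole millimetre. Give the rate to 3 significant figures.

R ≈ 5.10 mm/hr; total ≈ 66 mm

Column moisture flux per unit crosswind length is F = V × PW.
Inflow: F_in = 21.9 × 58.3 = 1276.77 mm·m/s
Outflow: F_out = 21.9 × 42.9 = 939.51 mm·m/s
Steady-state rate R = (F_in − F_out)/L = (1276.77 − 939.51) / 238000 m = 1.417e-03 mm/s.
R = 1.417e-03 × 3600 = 5.10 mm/hr.
Over 13 h: total = 5.10 × 13 = 66.3 ≈ 66 mm.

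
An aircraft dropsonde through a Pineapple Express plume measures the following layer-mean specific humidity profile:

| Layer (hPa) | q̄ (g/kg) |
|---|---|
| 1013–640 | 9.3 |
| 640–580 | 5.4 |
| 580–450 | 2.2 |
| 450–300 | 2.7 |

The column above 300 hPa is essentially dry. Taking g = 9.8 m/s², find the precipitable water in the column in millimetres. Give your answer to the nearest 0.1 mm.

PW ≈ 45.8 mm

Precipitable water is the column-integrated vapour mass per unit area: PW = (1/g) Σ q̄ Δp, with q in kg/kg and Δp in Pa (1 kg/m² of water = 1 mm).
Layer 1013–640 hPa: Δp = 373 hPa = 37300 Pa, q̄ = 0.0093 kg/kg → 0.0093 × 37300 / 9.8 = 35.40 mm
Layer 640–580 hPa: Δp = 60 hPa = 6000 Pa, q̄ = 0.0054 kg/kg → 0.0054 × 6000 / 9.8 = 3.31 mm
Layer 580–450 hPa: Δp = 130 hPa = 13000 Pa, q̄ = 0.0022 kg/kg → 0.0022 × 13000 / 9.8 = 2.92 mm
Layer 450–300 hPa: Δp = 150 hPa = 15000 Pa, q̄ = 0.0027 kg/kg → 0.0027 × 15000 / 9.8 = 4.13 mm
PW = 35.40 + 3.31 + 2.92 + 4.13 = 45.76 ≈ 45.8 mm.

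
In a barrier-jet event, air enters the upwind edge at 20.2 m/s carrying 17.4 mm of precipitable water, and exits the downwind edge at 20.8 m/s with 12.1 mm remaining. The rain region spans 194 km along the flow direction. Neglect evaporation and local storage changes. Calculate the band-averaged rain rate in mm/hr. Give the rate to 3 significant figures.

Column moisture flux per unit crosswind length is F = V × PW.
Inflow: F_in = 20.2 × 17.4 = 351.48 mm·m/s
Outflow: F_out = 20.8 × 12.1 = 251.68 mm·m/s
Steady-state rate R = (F_in − F_out)/L = (351.48 − 251.68) / 194000 m = 5.144e-04 mm/s.
R = 5.144e-04 × 3600 = 1.85 mm/hr.

R ≈ 1.85 mm/hr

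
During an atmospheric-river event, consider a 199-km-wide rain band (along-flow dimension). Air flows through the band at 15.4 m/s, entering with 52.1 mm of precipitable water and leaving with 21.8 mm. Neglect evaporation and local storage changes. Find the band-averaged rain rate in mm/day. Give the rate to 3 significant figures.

Column moisture flux per unit crosswind length is F = V × PW.
Inflow: F_in = 15.4 × 52.1 = 802.34 mm·m/s
Outflow: F_out = 15.4 × 21.8 = 335.72 mm·m/s
Steady-state rate R = (F_in − F_out)/L = (802.34 − 335.72) / 199000 m = 2.345e-03 mm/s.
R = 2.345e-03 × 3600 × 24 = 203 mm/day.

R ≈ 203 mm/day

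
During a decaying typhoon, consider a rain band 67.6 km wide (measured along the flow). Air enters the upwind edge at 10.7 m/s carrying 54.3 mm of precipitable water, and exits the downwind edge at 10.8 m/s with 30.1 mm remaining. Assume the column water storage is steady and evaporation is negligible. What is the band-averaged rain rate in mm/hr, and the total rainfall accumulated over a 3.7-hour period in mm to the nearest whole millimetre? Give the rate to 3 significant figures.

R ≈ 13.6 mm/hr; total ≈ 50 mm

Column moisture flux per unit crosswind length is F = V × PW.
Inflow: F_in = 10.7 × 54.3 = 581.01 mm·m/s
Outflow: F_out = 10.8 × 30.1 = 325.08 mm·m/s
Steady-state rate R = (F_in − F_out)/L = (581.01 − 325.08) / 67600 m = 3.786e-03 mm/s.
R = 3.786e-03 × 3600 = 13.6 mm/hr.
Over 3.7 h: total = 13.6 × 3.7 = 50.32 ≈ 50 mm.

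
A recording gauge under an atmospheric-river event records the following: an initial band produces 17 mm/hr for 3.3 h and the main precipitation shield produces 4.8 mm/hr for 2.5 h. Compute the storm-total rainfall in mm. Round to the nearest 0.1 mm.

total ≈ 68.1 mm

Total = Σ Rᵢ Δtᵢ = 17 × 3.3 + 4.8 × 2.5
      = 56.1 + 12 = 68.1 mm.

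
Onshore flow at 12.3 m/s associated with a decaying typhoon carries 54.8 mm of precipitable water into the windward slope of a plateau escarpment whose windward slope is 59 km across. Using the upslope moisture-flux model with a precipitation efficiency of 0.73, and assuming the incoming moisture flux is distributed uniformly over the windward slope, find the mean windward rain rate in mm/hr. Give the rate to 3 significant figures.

R ≈ 30.0 mm/hr

Incoming column moisture flux per unit ridge length: F = V × PW = 12.3 × 54.8 = 674.04 mm·m/s.
Spread over the 59 km slope with efficiency ε = 0.73: R = ε·F/W = 0.73 × 674.04 / 59000 m = 8.340e-03 mm/s.
R = 8.340e-03 × 3600 = 30.0 mm/hr.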